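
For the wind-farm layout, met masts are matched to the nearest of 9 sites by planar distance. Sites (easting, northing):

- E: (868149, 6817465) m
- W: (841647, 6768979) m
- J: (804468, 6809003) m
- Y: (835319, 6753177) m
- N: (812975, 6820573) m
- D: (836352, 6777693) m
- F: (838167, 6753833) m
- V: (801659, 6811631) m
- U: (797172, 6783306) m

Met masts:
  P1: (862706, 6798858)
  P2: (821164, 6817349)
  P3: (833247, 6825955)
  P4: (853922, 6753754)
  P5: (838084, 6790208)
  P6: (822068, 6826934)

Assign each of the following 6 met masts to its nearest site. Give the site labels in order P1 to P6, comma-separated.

P1 → E (d²=375846698.00)
P2 → N (d²=77453897.00)
P3 → N (d²=439919908.00)
P4 → F (d²=248226266.00)
P5 → D (d²=159625049.00)
P6 → N (d²=123144970.00)

E, N, N, F, D, N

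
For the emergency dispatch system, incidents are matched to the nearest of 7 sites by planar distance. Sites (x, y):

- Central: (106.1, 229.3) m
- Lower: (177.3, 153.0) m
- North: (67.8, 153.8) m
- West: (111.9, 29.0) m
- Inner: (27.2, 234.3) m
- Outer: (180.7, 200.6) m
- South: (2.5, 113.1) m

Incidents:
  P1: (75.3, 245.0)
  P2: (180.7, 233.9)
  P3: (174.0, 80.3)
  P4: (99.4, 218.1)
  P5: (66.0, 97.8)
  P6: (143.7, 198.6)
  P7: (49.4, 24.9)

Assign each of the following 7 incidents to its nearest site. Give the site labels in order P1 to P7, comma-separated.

Central, Outer, Lower, Central, North, Outer, West

P1 → Central (d²=1195.13)
P2 → Outer (d²=1108.89)
P3 → Lower (d²=5296.18)
P4 → Central (d²=170.33)
P5 → North (d²=3139.24)
P6 → Outer (d²=1373.00)
P7 → West (d²=3923.06)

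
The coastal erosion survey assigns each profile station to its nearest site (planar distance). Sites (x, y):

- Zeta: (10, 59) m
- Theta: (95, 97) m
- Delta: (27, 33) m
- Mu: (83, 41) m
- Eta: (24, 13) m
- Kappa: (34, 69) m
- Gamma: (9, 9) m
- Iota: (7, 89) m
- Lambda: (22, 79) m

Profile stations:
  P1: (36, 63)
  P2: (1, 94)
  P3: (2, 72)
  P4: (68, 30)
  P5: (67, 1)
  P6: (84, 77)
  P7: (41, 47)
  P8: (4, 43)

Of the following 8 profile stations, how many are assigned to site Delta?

1

P1 → Kappa
P2 → Iota
P3 → Zeta
P4 → Mu
P5 → Mu
P6 → Theta
P7 → Delta
P8 → Zeta
1 of the 8 goes to Delta.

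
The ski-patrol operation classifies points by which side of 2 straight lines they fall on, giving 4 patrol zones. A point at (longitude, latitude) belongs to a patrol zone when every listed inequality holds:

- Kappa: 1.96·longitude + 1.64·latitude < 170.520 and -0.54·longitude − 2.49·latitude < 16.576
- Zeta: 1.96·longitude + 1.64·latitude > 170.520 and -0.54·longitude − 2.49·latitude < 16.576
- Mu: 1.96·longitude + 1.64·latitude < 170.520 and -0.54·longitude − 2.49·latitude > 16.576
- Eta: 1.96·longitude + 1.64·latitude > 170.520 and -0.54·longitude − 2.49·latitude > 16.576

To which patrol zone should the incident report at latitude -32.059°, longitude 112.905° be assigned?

Mu

1.96·112.905 + 1.64·-32.059 = 168.717, which is < 170.520
-0.54·112.905 − 2.49·-32.059 = 18.858, which is > 16.576
This sign pattern matches Mu.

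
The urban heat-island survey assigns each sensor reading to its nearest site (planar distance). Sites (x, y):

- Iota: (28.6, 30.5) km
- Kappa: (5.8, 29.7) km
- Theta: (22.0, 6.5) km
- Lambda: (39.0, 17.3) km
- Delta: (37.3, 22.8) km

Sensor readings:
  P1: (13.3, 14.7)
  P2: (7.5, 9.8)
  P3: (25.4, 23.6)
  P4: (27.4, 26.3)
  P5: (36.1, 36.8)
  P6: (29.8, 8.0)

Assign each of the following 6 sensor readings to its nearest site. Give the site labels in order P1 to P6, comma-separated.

P1 → Theta (d²=142.93)
P2 → Theta (d²=221.14)
P3 → Iota (d²=57.85)
P4 → Iota (d²=19.08)
P5 → Iota (d²=95.94)
P6 → Theta (d²=63.09)

Theta, Theta, Iota, Iota, Iota, Theta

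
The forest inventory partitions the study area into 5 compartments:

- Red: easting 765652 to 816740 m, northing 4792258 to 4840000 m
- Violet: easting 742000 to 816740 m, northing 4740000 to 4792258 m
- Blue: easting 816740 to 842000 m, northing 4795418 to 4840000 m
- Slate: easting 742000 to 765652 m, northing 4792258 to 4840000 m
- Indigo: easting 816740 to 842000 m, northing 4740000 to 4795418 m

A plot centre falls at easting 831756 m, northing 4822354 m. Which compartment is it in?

The point has easting = 831756 and northing = 4822354.
Only Blue satisfies 816740 ≤ easting ≤ 842000 and 4795418 ≤ northing ≤ 4840000.

Blue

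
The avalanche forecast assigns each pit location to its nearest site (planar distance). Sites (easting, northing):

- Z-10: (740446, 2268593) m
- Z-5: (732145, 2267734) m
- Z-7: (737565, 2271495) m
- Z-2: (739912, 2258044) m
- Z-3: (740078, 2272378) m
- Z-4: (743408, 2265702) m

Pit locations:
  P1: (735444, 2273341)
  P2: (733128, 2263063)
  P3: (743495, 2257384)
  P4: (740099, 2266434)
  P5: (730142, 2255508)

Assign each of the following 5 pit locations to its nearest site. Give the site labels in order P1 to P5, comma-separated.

P1 → Z-7 (d²=7906357.00)
P2 → Z-5 (d²=22784530.00)
P3 → Z-2 (d²=13273489.00)
P4 → Z-10 (d²=4781690.00)
P5 → Z-2 (d²=101884196.00)

Z-7, Z-5, Z-2, Z-10, Z-2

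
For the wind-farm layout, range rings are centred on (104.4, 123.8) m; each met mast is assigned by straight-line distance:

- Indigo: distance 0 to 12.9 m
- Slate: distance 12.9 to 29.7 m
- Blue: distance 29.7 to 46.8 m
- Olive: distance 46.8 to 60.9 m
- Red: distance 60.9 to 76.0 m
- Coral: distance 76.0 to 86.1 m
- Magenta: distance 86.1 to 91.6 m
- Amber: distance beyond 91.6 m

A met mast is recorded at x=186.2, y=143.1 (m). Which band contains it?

Distance = √((186.2−104.4)² + (143.1−123.8)²) = √(6691.240 + 372.490) = 84.046 m.
76.0 ≤ 84.046 < 86.1 → Coral.

Coral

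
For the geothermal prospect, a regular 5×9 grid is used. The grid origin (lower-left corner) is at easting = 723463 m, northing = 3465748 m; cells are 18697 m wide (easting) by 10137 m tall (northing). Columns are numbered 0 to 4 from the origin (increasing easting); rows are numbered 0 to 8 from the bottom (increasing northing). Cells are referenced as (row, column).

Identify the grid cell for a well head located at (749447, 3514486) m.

Column index: ⌊(749447 − 723463) / 18697⌋ = ⌊1.390⌋ = 1
Row offset from origin: ⌊(3514486 − 3465748) / 10137⌋ = ⌊4.808⌋ = 4 → row 4

(4, 1)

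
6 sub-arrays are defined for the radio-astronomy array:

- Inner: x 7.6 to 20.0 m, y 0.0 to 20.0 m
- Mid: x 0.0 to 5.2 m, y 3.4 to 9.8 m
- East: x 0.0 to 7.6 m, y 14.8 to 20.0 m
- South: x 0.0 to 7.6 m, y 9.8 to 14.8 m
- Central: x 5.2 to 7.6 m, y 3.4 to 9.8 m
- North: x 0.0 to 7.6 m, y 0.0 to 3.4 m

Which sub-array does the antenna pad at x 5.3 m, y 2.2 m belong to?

The point has x = 5.3 and y = 2.2.
Only North satisfies 0.0 ≤ x ≤ 7.6 and 0.0 ≤ y ≤ 3.4.

North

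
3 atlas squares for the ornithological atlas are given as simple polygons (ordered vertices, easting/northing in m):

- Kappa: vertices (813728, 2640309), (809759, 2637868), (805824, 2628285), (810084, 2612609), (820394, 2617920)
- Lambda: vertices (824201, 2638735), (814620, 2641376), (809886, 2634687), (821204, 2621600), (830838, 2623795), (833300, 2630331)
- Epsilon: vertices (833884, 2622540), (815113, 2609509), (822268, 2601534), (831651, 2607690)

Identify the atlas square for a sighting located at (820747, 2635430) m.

Lambda

Cast a ray rightward from (820747, 2635430). For each polygon, the edges (by vertex number in listed order) whose endpoints lie on opposite sides of northing = 2635430, where each meets that height, and whether that is right or left of the point:
Kappa: 2–3 at easting≈808757.9 (left), 5–1 at easting≈815180.7 (left) → 0 crossings.
Lambda: 2–3 at easting≈810411.8 (left), 6–1 at easting≈827779.3 (right) → 1 crossing.
Epsilon: no edge straddles that height → 0 crossings.
Only Lambda has an odd count, so the point is inside Lambda.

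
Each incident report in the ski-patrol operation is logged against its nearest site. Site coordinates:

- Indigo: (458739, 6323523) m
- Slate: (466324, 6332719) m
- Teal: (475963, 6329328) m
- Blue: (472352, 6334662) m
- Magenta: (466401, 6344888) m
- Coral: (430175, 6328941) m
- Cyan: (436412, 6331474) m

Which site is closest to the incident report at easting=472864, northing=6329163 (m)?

Squared distances to each site:
Indigo: 231325225.000; Slate: 55416736.000; Teal: 9631026.000; Blue: 30501145.000; Magenta: 289045994.000; Coral: 1822400005.000; Cyan: 1334089025.000.
Minimum at Teal.

Teal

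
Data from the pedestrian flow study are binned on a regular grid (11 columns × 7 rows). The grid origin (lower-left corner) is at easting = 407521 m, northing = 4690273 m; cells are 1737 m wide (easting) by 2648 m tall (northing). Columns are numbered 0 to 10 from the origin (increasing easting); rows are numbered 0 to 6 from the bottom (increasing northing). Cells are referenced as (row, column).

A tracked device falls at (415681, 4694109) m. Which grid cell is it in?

(1, 4)

Column index: ⌊(415681 − 407521) / 1737⌋ = ⌊4.698⌋ = 4
Row offset from origin: ⌊(4694109 − 4690273) / 2648⌋ = ⌊1.449⌋ = 1 → row 1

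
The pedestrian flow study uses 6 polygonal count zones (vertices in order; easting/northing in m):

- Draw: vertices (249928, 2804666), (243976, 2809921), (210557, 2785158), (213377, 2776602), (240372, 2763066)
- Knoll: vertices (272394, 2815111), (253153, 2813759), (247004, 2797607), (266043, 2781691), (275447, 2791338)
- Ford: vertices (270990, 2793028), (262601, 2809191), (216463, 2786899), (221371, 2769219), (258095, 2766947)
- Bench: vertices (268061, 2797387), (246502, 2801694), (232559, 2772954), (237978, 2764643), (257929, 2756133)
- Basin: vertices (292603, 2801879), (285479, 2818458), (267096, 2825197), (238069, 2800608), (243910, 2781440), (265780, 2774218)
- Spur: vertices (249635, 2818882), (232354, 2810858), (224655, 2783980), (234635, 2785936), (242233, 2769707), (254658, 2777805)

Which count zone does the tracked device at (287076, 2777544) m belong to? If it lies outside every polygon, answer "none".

Cast a ray rightward from (287076, 2777544). For each polygon, the edges (by vertex number in listed order) whose endpoints lie on opposite sides of northing = 2777544, where each meets that height, and whether that is right or left of the point:
Draw: 3–4 at easting≈213066.5 (left), 5–1 at easting≈243697.8 (left) → 0 crossings.
Knoll: no edge straddles that height → 0 crossings.
Ford: 3–4 at easting≈219060.0 (left), 5–1 at easting≈263334.4 (left) → 0 crossings.
Bench: 2–3 at easting≈234785.8 (left), 5–1 at easting≈263187.6 (left) → 0 crossings.
Basin: 5–6 at easting≈255708.1 (left), 6–1 at easting≈269005.2 (left) → 0 crossings.
Spur: 4–5 at easting≈238563.9 (left), 5–6 at easting≈254257.5 (left) → 0 crossings.
All counts are even, so the point lies outside every listed polygon.

none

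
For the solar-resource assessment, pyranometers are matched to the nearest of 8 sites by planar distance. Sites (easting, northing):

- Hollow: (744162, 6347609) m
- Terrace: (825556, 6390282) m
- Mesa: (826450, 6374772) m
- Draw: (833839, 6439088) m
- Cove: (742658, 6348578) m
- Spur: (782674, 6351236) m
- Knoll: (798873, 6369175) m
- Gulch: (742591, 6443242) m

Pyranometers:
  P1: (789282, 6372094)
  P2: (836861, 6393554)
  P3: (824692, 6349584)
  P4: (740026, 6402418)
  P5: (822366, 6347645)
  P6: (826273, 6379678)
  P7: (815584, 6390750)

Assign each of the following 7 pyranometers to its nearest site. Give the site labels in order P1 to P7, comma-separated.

P1 → Knoll (d²=100507842.00)
P2 → Terrace (d²=138509009.00)
P3 → Mesa (d²=637525908.00)
P4 → Gulch (d²=1673178201.00)
P5 → Mesa (d²=752553185.00)
P6 → Mesa (d²=24100165.00)
P7 → Terrace (d²=99659808.00)

Knoll, Terrace, Mesa, Gulch, Mesa, Mesa, Terrace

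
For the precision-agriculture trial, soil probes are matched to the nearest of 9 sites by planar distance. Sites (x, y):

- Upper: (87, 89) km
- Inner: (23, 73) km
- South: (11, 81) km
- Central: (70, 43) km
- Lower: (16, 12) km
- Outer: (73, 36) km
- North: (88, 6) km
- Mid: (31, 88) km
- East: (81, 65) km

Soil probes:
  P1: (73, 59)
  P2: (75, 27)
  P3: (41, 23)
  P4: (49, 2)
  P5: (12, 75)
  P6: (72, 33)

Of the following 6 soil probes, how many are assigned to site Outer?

P1 → East
P2 → Outer
P3 → Lower
P4 → Lower
P5 → South
P6 → Outer
2 of the 6 go to Outer.

2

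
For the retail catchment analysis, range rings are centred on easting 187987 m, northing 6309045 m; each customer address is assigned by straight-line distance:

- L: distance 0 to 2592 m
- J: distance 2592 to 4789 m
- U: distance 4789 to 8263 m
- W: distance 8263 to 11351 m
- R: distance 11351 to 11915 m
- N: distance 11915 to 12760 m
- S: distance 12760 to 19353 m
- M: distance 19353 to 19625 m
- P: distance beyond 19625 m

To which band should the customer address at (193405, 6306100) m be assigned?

U

Distance = √((193405−187987)² + (6306100−6309045)²) = √(29354724.000 + 8673025.000) = 6166.664 m.
4789 ≤ 6166.664 < 8263 → U.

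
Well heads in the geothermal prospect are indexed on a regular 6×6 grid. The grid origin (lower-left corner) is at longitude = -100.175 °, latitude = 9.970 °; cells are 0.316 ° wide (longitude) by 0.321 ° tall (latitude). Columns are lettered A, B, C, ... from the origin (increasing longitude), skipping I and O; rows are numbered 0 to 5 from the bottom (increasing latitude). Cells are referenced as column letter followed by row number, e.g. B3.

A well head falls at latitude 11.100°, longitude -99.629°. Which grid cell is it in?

B3

Column index: ⌊(-99.629 − -100.175) / 0.316⌋ = ⌊1.728⌋ = 1 → column B
Row offset from origin: ⌊(11.100 − 9.970) / 0.321⌋ = ⌊3.520⌋ = 3 → row 3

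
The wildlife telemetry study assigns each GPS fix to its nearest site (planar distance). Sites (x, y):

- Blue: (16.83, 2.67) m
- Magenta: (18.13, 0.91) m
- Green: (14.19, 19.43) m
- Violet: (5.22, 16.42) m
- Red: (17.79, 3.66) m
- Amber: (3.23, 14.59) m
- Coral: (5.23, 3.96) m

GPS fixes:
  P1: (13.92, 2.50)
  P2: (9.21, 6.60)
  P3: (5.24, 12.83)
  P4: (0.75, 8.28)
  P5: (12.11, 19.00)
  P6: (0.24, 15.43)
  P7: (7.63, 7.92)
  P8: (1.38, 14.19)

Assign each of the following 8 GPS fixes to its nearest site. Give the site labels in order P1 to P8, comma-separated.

P1 → Blue (d²=8.50)
P2 → Coral (d²=22.81)
P3 → Amber (d²=7.14)
P4 → Coral (d²=38.73)
P5 → Green (d²=4.51)
P6 → Amber (d²=9.65)
P7 → Coral (d²=21.44)
P8 → Amber (d²=3.58)

Blue, Coral, Amber, Coral, Green, Amber, Coral, Amber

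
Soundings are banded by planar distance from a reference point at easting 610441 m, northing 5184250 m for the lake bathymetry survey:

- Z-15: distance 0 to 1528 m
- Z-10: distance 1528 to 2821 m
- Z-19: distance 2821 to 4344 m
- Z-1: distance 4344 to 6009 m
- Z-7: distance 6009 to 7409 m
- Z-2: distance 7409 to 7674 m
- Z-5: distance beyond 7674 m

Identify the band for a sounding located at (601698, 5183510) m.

Z-5

Distance = √((601698−610441)² + (5183510−5184250)²) = √(76440049.000 + 547600.000) = 8774.261 m.
7674 ≤ 8774.261 < ∞ → Z-5.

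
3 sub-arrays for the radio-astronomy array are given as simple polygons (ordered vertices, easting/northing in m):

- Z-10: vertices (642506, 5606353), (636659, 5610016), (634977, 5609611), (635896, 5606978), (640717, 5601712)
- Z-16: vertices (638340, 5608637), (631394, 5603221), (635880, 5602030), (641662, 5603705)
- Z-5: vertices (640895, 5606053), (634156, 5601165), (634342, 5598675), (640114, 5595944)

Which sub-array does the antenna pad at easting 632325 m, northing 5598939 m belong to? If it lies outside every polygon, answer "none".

Cast a ray rightward from (632325, 5598939). For each polygon, the edges (by vertex number in listed order) whose endpoints lie on opposite sides of northing = 5598939, where each meets that height, and whether that is right or left of the point:
Z-10: no edge straddles that height → 0 crossings.
Z-16: no edge straddles that height → 0 crossings.
Z-5: 2–3 at easting≈634322.3 (right), 4–1 at easting≈640345.4 (right) → 2 crossings.
All counts are even, so the point lies outside every listed polygon.

none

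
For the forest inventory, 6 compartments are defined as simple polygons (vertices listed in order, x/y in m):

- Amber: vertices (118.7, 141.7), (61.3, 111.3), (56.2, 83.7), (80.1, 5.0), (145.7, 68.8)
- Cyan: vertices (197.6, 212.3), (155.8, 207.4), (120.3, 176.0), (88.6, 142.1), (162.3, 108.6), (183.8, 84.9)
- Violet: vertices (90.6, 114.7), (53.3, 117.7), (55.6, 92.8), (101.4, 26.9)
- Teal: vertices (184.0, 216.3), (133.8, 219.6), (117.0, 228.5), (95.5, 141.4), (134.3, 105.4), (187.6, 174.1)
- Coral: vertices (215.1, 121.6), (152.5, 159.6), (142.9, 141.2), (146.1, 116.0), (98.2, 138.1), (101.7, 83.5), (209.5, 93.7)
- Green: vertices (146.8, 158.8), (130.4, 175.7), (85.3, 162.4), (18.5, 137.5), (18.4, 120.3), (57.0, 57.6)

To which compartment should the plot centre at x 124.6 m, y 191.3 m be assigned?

Cast a ray rightward from (124.6, 191.3). For each polygon, the edges (by vertex number in listed order) whose endpoints lie on opposite sides of y = 191.3, where each meets that height, and whether that is right or left of the point:
Amber: no edge straddles that height → 0 crossings.
Cyan: 2–3 at x≈137.60 (right), 6–1 at x≈195.33 (right) → 2 crossings.
Violet: no edge straddles that height → 0 crossings.
Teal: 3–4 at x≈107.82 (left), 6–1 at x≈186.13 (right) → 1 crossing.
Coral: no edge straddles that height → 0 crossings.
Green: no edge straddles that height → 0 crossings.
Only Teal has an odd count, so the point is inside Teal.

Teal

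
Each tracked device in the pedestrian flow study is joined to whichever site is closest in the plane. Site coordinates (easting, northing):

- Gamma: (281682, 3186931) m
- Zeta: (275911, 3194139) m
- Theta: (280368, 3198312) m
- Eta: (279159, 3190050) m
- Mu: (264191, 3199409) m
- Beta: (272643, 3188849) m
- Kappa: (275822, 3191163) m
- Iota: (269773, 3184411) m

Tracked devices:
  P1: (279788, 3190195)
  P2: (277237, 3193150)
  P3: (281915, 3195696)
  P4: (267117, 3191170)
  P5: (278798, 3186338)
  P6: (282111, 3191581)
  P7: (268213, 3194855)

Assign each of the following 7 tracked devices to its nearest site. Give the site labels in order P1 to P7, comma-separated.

Eta, Zeta, Theta, Beta, Gamma, Eta, Mu

P1 → Eta (d²=416666.00)
P2 → Zeta (d²=2736397.00)
P3 → Theta (d²=9236665.00)
P4 → Beta (d²=35923717.00)
P5 → Gamma (d²=8669105.00)
P6 → Eta (d²=11058265.00)
P7 → Mu (d²=36915400.00)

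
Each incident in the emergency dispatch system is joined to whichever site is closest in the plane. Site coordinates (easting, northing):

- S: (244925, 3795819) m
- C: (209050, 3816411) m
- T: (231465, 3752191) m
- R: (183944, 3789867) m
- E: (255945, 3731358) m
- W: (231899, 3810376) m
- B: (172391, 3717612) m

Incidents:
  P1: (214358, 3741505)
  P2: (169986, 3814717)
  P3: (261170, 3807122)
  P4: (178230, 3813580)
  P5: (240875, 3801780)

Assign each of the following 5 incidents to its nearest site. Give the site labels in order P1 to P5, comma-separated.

P1 → T (d²=406840045.00)
P2 → R (d²=812348264.00)
P3 → S (d²=391657834.00)
P4 → R (d²=594956165.00)
P5 → S (d²=51936021.00)

T, R, S, R, S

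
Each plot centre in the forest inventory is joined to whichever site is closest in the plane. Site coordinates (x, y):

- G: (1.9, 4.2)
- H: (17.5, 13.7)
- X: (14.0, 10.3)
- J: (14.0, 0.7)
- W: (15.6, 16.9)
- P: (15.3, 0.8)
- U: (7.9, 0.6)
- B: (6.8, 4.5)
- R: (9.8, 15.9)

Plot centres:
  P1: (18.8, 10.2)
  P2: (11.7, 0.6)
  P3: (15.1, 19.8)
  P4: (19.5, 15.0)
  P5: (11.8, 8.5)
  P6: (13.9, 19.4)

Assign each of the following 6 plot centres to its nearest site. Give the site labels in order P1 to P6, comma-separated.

P1 → H (d²=13.94)
P2 → J (d²=5.30)
P3 → W (d²=8.66)
P4 → H (d²=5.69)
P5 → X (d²=8.08)
P6 → W (d²=9.14)

H, J, W, H, X, W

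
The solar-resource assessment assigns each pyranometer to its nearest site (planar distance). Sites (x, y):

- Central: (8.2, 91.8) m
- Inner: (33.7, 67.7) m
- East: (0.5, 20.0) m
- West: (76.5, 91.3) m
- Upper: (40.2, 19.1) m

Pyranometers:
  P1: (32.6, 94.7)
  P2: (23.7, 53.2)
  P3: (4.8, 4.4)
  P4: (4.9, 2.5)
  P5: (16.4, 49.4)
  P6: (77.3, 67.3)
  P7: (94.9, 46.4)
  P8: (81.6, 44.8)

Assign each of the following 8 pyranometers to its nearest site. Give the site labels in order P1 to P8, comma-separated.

P1 → Central (d²=603.77)
P2 → Inner (d²=310.25)
P3 → East (d²=261.85)
P4 → East (d²=325.61)
P5 → Inner (d²=634.18)
P6 → West (d²=576.64)
P7 → West (d²=2354.57)
P8 → West (d²=2188.26)

Central, Inner, East, East, Inner, West, West, West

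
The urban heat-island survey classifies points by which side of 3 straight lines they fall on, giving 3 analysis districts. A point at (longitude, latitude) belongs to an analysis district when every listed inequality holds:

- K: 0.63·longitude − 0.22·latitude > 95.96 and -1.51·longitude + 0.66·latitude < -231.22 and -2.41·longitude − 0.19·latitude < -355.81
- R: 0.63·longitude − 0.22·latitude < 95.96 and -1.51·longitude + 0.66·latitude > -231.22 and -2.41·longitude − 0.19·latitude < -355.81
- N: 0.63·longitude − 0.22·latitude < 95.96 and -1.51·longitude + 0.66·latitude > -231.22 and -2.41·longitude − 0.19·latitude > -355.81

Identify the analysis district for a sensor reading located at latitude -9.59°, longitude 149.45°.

K

0.63·149.45 − 0.22·-9.59 = 96.263, which is > 95.96
-1.51·149.45 + 0.66·-9.59 = -231.999, which is < -231.22
-2.41·149.45 − 0.19·-9.59 = -358.352, which is < -355.81
This sign pattern matches K.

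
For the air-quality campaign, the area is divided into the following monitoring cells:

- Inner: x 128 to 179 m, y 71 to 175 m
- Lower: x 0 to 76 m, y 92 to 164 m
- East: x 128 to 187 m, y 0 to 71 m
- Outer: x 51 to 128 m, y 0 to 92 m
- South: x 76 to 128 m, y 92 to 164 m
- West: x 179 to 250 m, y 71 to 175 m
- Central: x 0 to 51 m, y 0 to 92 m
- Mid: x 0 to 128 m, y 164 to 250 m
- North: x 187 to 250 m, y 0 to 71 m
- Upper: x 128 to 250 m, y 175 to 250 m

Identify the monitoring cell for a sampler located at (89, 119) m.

South

The point has x = 89 and y = 119.
Only South satisfies 76 ≤ x ≤ 128 and 92 ≤ y ≤ 164.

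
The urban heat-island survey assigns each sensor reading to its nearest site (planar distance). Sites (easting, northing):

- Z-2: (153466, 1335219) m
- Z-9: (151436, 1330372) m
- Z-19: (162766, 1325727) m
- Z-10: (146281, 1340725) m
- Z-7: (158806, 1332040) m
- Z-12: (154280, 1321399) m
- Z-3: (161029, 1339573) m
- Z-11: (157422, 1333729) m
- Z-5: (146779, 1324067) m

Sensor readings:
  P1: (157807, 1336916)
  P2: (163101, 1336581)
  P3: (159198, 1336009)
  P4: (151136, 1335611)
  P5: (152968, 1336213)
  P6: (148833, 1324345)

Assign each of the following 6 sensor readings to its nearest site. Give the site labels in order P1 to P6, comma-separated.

P1 → Z-11 (d²=10305194.00)
P2 → Z-3 (d²=13245248.00)
P3 → Z-11 (d²=8352576.00)
P4 → Z-2 (d²=5582564.00)
P5 → Z-2 (d²=1236040.00)
P6 → Z-5 (d²=4296200.00)

Z-11, Z-3, Z-11, Z-2, Z-2, Z-5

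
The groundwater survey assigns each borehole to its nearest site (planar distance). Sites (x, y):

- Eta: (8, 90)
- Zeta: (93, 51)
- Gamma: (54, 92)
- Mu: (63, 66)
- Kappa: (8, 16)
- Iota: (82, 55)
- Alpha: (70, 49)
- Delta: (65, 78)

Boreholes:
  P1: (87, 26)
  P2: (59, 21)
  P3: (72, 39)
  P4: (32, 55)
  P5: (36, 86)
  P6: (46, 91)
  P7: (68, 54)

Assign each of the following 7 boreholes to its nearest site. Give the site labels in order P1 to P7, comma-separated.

Zeta, Alpha, Alpha, Mu, Gamma, Gamma, Alpha

P1 → Zeta (d²=661.00)
P2 → Alpha (d²=905.00)
P3 → Alpha (d²=104.00)
P4 → Mu (d²=1082.00)
P5 → Gamma (d²=360.00)
P6 → Gamma (d²=65.00)
P7 → Alpha (d²=29.00)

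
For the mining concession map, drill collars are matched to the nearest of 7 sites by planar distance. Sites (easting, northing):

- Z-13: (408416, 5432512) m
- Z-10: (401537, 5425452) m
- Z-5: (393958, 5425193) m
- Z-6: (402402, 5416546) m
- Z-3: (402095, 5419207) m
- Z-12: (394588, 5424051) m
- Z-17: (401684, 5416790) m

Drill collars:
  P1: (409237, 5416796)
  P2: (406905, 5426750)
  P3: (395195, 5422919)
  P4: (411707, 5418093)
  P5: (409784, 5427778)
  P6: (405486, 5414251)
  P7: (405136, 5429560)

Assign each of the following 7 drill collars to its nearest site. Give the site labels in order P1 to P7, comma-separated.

Z-6, Z-10, Z-12, Z-6, Z-13, Z-6, Z-13

P1 → Z-6 (d²=46779725.00)
P2 → Z-10 (d²=30500228.00)
P3 → Z-12 (d²=1649873.00)
P4 → Z-6 (d²=88976234.00)
P5 → Z-13 (d²=24282180.00)
P6 → Z-6 (d²=14778081.00)
P7 → Z-13 (d²=19472704.00)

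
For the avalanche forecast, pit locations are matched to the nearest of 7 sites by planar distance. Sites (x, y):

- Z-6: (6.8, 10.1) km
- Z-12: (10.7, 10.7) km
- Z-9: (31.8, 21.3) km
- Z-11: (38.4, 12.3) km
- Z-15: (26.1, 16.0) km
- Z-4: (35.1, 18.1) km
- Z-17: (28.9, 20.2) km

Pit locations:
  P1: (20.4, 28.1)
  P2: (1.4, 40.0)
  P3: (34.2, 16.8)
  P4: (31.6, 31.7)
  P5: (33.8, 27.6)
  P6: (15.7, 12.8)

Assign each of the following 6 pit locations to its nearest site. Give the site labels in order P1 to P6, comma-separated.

P1 → Z-17 (d²=134.66)
P2 → Z-6 (d²=923.17)
P3 → Z-4 (d²=2.50)
P4 → Z-9 (d²=108.20)
P5 → Z-9 (d²=43.69)
P6 → Z-12 (d²=29.41)

Z-17, Z-6, Z-4, Z-9, Z-9, Z-12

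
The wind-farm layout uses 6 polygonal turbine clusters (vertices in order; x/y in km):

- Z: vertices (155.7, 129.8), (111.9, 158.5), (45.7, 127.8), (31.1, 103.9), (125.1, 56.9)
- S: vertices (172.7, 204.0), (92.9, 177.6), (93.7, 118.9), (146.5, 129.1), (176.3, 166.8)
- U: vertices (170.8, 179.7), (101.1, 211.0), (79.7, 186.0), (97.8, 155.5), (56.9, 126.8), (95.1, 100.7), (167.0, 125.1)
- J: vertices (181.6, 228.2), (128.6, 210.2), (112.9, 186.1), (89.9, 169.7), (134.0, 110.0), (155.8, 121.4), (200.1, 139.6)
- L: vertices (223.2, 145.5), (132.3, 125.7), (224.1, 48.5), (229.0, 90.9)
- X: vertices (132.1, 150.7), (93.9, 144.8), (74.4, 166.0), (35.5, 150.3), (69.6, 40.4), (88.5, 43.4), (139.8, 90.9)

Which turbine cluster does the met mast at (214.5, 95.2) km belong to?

Cast a ray rightward from (214.5, 95.2). For each polygon, the edges (by vertex number in listed order) whose endpoints lie on opposite sides of y = 95.2, where each meets that height, and whether that is right or left of the point:
Z: 4–5 at x≈48.50 (left), 5–1 at x≈141.18 (left) → 0 crossings.
S: no edge straddles that height → 0 crossings.
U: no edge straddles that height → 0 crossings.
J: no edge straddles that height → 0 crossings.
L: 2–3 at x≈168.57 (left), 4–1 at x≈228.54 (right) → 1 crossing.
X: 4–5 at x≈52.60 (left), 7–1 at x≈139.25 (left) → 0 crossings.
Only L has an odd count, so the point is inside L.

L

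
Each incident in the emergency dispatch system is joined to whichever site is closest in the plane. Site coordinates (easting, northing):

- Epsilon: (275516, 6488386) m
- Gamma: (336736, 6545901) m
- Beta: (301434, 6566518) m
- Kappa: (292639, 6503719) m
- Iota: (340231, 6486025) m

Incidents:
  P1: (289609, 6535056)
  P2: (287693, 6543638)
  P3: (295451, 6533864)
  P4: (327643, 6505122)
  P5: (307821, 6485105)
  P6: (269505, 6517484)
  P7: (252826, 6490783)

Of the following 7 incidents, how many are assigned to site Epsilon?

1

P1 → Kappa
P2 → Beta
P3 → Kappa
P4 → Iota
P5 → Kappa
P6 → Kappa
P7 → Epsilon
1 of the 7 goes to Epsilon.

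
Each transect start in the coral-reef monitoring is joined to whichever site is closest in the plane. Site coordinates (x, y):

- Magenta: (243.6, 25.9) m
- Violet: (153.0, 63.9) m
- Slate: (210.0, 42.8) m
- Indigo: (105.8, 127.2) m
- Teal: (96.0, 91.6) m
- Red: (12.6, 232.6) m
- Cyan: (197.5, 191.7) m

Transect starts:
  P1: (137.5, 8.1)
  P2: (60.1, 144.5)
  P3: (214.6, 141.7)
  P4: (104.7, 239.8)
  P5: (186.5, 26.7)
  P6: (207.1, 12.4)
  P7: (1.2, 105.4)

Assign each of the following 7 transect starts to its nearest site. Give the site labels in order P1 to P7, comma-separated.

Violet, Indigo, Cyan, Red, Slate, Slate, Teal

P1 → Violet (d²=3353.89)
P2 → Indigo (d²=2387.78)
P3 → Cyan (d²=2792.41)
P4 → Red (d²=8534.25)
P5 → Slate (d²=811.46)
P6 → Slate (d²=932.57)
P7 → Teal (d²=9177.48)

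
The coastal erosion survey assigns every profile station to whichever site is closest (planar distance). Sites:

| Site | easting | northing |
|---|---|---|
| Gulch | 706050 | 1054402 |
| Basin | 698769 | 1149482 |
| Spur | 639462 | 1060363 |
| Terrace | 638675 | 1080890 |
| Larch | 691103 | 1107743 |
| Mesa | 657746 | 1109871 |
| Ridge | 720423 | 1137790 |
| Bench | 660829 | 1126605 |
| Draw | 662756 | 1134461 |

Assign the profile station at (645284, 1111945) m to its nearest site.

Mesa

Squared distances to each site:
Gulch: 7003703605.000; Basin: 4269671594.000; Spur: 2694598408.000; Terrace: 1008091906.000; Larch: 2117037565.000; Mesa: 159602920.000; Ridge: 6313833346.000; Bench: 456562625.000; Draw: 812241040.000.
Minimum at Mesa.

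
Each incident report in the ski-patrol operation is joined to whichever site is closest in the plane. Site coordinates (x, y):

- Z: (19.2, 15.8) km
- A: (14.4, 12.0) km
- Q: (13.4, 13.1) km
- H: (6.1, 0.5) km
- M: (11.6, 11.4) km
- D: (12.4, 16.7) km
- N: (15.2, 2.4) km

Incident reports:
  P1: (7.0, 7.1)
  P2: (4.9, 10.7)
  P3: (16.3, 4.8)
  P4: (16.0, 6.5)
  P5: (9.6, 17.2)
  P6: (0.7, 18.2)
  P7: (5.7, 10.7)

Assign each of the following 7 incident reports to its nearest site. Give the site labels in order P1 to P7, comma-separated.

M, M, N, N, D, D, M

P1 → M (d²=39.65)
P2 → M (d²=45.38)
P3 → N (d²=6.97)
P4 → N (d²=17.45)
P5 → D (d²=8.09)
P6 → D (d²=139.14)
P7 → M (d²=35.30)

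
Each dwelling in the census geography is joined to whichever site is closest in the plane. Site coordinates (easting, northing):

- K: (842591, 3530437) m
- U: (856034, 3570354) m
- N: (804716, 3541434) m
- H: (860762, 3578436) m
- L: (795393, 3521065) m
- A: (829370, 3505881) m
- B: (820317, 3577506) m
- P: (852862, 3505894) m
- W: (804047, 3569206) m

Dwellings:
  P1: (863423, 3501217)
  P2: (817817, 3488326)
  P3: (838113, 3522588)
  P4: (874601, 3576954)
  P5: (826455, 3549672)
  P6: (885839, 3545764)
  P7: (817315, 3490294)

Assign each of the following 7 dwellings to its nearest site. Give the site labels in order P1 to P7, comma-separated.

P, A, K, H, N, U, A

P1 → P (d²=133409050.00)
P2 → A (d²=441649834.00)
P3 → K (d²=81659285.00)
P4 → H (d²=193714245.00)
P5 → N (d²=540448765.00)
P6 → U (d²=1493006125.00)
P7 → A (d²=388277594.00)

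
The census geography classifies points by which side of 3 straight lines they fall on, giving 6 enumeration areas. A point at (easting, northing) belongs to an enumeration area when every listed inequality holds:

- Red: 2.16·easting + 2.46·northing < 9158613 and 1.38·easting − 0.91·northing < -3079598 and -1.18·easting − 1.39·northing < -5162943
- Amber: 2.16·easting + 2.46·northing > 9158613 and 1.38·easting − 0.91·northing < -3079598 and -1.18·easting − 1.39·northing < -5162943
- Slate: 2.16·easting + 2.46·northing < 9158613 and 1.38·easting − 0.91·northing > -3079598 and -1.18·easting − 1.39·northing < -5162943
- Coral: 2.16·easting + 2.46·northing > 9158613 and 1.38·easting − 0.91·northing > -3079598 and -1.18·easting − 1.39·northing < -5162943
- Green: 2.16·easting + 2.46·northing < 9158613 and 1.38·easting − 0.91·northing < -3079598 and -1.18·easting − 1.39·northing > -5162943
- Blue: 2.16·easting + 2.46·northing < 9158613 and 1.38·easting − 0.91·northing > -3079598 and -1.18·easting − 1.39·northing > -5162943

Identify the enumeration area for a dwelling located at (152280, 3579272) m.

Blue

2.16·152280 + 2.46·3579272 = 9133933.920, which is < 9158613
1.38·152280 − 0.91·3579272 = -3046991.120, which is > -3079598
-1.18·152280 − 1.39·3579272 = -5154878.480, which is > -5162943
This sign pattern matches Blue.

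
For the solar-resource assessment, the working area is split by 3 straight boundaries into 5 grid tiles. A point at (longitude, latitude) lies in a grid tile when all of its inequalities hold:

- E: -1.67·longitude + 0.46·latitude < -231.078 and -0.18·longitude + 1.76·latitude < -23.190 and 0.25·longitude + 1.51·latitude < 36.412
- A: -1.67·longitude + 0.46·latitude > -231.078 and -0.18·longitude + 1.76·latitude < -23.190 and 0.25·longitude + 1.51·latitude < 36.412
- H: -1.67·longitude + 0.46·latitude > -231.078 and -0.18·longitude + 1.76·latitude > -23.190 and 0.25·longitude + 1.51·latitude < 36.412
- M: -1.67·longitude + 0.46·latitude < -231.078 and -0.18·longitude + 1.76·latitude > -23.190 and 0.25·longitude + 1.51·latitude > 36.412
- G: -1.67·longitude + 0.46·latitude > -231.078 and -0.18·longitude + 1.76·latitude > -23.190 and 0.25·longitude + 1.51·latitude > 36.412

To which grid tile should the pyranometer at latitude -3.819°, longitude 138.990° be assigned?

-1.67·138.990 + 0.46·-3.819 = -233.870, which is < -231.078
-0.18·138.990 + 1.76·-3.819 = -31.740, which is < -23.190
0.25·138.990 + 1.51·-3.819 = 28.981, which is < 36.412
This sign pattern matches E.

E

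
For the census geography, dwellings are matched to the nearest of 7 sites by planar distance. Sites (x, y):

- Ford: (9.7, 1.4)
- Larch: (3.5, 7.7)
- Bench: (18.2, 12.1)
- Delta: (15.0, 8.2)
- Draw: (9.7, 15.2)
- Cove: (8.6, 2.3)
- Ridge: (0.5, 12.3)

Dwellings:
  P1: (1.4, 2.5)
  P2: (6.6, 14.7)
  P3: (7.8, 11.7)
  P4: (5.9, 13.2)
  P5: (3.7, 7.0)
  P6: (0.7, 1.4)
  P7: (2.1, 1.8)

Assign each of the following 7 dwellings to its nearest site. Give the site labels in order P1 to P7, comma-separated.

Larch, Draw, Draw, Draw, Larch, Larch, Larch

P1 → Larch (d²=31.45)
P2 → Draw (d²=9.86)
P3 → Draw (d²=15.86)
P4 → Draw (d²=18.44)
P5 → Larch (d²=0.53)
P6 → Larch (d²=47.53)
P7 → Larch (d²=36.77)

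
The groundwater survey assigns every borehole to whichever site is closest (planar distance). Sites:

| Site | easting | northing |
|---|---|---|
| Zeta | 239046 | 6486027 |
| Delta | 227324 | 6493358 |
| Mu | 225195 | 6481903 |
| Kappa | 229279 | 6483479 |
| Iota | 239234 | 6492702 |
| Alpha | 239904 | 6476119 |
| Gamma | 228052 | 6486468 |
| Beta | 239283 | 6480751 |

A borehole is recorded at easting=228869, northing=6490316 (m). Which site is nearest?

Delta

Squared distances to each site:
Zeta: 121966850.000; Delta: 11640789.000; Mu: 84276845.000; Kappa: 46912669.000; Iota: 113126221.000; Alpha: 323326034.000; Gamma: 15474593.000; Beta: 199940621.000.
Minimum at Delta.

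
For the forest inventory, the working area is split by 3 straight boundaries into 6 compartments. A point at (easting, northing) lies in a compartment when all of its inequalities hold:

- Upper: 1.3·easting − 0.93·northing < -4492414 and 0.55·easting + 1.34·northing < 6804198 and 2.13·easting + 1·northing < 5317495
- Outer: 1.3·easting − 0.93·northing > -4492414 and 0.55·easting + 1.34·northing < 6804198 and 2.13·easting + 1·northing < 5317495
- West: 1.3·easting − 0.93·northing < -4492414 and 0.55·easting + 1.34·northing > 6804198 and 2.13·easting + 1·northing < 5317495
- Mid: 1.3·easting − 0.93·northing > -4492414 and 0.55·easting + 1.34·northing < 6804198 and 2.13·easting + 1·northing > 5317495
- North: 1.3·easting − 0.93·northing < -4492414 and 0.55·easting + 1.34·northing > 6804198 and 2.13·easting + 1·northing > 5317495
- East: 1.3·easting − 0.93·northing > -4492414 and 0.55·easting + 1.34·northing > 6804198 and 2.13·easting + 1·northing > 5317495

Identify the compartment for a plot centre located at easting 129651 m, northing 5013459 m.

1.3·129651 − 0.93·5013459 = -4493970.570, which is < -4492414
0.55·129651 + 1.34·5013459 = 6789343.110, which is < 6804198
2.13·129651 + 1·5013459 = 5289615.630, which is < 5317495
This sign pattern matches Upper.

Upper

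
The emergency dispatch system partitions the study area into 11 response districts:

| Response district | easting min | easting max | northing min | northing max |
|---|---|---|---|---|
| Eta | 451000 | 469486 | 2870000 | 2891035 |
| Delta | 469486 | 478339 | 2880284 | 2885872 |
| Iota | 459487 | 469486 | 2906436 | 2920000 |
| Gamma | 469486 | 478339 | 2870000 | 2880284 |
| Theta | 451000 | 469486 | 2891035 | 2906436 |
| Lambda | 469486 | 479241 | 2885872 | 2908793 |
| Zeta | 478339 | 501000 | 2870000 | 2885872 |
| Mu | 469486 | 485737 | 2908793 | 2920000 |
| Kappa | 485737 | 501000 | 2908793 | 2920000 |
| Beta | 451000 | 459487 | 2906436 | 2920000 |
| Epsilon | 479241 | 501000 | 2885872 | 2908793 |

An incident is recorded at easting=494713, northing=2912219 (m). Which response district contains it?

The point has easting = 494713 and northing = 2912219.
Only Kappa satisfies 485737 ≤ easting ≤ 501000 and 2908793 ≤ northing ≤ 2920000.

Kappa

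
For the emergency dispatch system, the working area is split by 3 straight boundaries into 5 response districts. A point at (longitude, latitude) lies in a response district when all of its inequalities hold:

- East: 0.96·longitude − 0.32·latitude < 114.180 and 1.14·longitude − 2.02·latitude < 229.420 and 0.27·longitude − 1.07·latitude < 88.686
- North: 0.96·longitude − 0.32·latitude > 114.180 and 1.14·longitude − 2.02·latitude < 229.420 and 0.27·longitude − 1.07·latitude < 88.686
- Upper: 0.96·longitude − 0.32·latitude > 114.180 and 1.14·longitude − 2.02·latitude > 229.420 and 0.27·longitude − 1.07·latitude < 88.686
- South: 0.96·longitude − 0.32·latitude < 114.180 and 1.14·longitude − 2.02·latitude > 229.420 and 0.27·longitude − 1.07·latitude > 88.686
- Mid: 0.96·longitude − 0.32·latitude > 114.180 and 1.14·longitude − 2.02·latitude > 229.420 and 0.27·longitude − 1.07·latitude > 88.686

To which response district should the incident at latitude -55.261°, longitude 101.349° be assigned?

North

0.96·101.349 − 0.32·-55.261 = 114.979, which is > 114.180
1.14·101.349 − 2.02·-55.261 = 227.165, which is < 229.420
0.27·101.349 − 1.07·-55.261 = 86.494, which is < 88.686
This sign pattern matches North.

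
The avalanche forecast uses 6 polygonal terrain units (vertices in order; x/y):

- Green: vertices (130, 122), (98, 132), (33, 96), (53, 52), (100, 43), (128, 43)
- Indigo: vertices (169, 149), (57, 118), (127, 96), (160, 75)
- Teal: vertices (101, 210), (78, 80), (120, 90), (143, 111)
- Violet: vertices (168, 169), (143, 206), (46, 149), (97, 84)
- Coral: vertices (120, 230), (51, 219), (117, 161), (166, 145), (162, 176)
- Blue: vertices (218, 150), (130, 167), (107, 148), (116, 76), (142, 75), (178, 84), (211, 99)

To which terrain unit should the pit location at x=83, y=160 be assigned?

Cast a ray rightward from (83, 160). For each polygon, the edges (by vertex number in listed order) whose endpoints lie on opposite sides of y = 160, where each meets that height, and whether that is right or left of the point:
Green: no edge straddles that height → 0 crossings.
Indigo: no edge straddles that height → 0 crossings.
Teal: 1–2 at x≈92.2 (right), 4–1 at x≈122.2 (right) → 2 crossings.
Violet: 2–3 at x≈64.7 (left), 4–1 at x≈160.5 (right) → 1 crossing.
Coral: 3–4 at x≈120.1 (right), 4–5 at x≈164.1 (right) → 2 crossings.
Blue: 1–2 at x≈166.2 (right), 2–3 at x≈121.5 (right) → 2 crossings.
Only Violet has an odd count, so the point is inside Violet.

Violet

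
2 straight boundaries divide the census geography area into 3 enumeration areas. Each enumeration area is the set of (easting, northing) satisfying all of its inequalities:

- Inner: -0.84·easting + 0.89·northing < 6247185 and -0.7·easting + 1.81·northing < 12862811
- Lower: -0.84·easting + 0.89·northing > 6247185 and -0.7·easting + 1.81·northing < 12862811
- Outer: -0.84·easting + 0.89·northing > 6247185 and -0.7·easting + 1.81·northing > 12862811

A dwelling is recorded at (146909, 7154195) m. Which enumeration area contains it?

-0.84·146909 + 0.89·7154195 = 6243829.990, which is < 6247185
-0.7·146909 + 1.81·7154195 = 12846256.650, which is < 12862811
This sign pattern matches Inner.

Inner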